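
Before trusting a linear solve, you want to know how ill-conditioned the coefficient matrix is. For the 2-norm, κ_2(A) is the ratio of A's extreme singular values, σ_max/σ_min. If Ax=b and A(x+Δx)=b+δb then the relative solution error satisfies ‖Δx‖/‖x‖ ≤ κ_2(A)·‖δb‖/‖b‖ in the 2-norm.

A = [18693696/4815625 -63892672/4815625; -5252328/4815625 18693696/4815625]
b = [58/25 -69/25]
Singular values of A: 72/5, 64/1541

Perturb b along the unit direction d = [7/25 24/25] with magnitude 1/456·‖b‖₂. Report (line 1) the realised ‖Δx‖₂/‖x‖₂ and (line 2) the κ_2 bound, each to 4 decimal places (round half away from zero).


0.0040
0.7604

from the listed singular values, σ₁ = 72/5, σ_n = 64/1541
κ_2(A) = (72/5) / (64/1541) = 346.7250
perturbation bound = 346.7250·1/456 = 0.7604
solve Ax = b  →  x = [-46.1717 -13.6838]
2-norm of b is 3.6056; of x, 48.1567
Δx = A⁻¹·δb where δb = 1/456·3.6056·d; ‖Δx‖ = 0.1904
realised ‖Δx‖/‖x‖ = 0.0040
so the bound overstates the realised error by a factor of ≈ 192.3302 (computed from the unrounded values)


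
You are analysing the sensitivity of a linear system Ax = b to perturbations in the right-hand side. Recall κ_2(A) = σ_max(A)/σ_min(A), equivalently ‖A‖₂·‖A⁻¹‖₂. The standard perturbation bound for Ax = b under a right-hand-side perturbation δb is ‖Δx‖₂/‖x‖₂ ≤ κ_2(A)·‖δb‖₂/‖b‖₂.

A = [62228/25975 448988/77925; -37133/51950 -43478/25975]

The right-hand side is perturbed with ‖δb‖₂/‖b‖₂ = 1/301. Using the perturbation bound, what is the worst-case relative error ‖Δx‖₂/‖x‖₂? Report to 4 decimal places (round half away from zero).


AᵀA = [26989049/4318084 48578125/3238563; 48578125/3238563 349765204/9715689]; tr = 1641962257/38862756, det = 114244/9715689
λ_max, λ_min = (1641962257/38862756 ± √2695969016025390625/1510313803915536)/2 = 169/4, 2704/9715689
σ_max=√(169/4)=(13/2), σ_min=√(2704/9715689)=(52/3117) → κ = 389.6250
perturbation bound = 389.6250·1/301 = 1.2944

1.2944


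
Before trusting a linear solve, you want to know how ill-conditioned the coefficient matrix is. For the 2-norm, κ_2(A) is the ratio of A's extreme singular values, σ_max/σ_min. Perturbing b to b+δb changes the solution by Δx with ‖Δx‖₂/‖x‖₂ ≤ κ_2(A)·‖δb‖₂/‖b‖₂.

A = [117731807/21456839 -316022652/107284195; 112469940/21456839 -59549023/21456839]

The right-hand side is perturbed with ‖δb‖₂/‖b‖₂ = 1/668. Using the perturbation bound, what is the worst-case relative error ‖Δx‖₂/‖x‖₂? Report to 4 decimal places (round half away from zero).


0.5212

form AᵀA = [31522313654089/547438691881 -84058612475904/2737193459405; -84058612475904/2737193459405 224164649326369/13685967297025] with trace 3502499967746/47356288225 and determinant 85470025/1894251529
eigenvalues of AᵀA: λ = (tr ± √(tr²−4·det))/2 = 1849/25, 1155625/1894251529
so κ_2 = √((1849/25) / (1155625/1894251529)) = 348.1840
κ_2(A)·‖δb‖/‖b‖ = 0.5212


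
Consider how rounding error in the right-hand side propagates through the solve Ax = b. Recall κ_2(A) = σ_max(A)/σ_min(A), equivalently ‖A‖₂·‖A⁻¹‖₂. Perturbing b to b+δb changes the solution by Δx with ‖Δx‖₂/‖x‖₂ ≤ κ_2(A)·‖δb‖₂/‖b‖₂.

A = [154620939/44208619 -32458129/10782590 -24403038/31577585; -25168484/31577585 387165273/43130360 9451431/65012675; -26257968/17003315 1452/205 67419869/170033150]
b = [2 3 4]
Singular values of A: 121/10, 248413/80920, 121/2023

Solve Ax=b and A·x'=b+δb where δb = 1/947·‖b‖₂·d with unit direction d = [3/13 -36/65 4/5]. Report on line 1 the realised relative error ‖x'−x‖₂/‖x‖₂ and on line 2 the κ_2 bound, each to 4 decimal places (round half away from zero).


from the listed singular values, σ₁ = 121/10, σ_n = 121/2023
κ = σ_max/σ_min = (121/10)/(121/2023) = 202.3000
bound on ‖Δx‖/‖x‖: κ·ε = 202.3000·1/947 = 0.2136
solve Ax = b  →  x = [8.1994 0.5370 32.4291]
‖b‖ = 5.3852, ‖x‖ = 33.4539
re-solving with b+δb shifts x by Δx of norm 0.0951
dividing the unrounded norms, ‖Δx‖/‖x‖ = 0.0028
tightness: 0.0028 against a bound of 0.2136 (unrounded ratio ≈ 0.0133)

0.0028
0.2136


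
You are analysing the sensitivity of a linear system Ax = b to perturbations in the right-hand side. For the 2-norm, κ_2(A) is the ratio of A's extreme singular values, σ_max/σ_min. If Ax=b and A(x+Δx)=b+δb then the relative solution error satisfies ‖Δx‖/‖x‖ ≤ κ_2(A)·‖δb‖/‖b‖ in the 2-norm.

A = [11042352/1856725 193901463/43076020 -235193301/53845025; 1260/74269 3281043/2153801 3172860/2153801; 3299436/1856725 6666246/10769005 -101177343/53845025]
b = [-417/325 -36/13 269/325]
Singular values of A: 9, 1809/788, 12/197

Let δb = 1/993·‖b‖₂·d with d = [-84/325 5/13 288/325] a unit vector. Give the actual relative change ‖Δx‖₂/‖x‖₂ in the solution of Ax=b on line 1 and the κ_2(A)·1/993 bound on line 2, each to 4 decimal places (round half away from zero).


from the listed singular values, σ₁ = 9, σ_n = 12/197
κ = σ_max/σ_min = 9/(12/197) = 147.7500
perturbation bound = 147.7500·1/993 = 0.1488
solve Ax = b  →  x = [-0.0766 -1.0018 -0.8430]
2-norm of b is 3.1623; of x, 1.3115
Δx = A⁻¹·δb where δb = 1/993·3.1623·d; ‖Δx‖ = 0.0523
realised ‖Δx‖/‖x‖ = 0.0399
tightness: 0.0399 against a bound of 0.1488 (unrounded ratio ≈ 0.2679)

0.0399
0.1488


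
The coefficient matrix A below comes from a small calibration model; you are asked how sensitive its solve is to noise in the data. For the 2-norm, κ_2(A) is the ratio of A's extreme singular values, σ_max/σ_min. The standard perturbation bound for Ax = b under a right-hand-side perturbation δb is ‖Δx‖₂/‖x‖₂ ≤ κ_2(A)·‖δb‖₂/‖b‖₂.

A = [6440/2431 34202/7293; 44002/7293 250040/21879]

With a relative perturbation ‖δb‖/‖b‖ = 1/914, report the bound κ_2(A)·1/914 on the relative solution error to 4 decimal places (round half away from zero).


0.1083

M = AᵀA = [13665316/314721 76832000/944163; 76832000/944163 432236644/2832489]. tr(M)=1921192/9801, det(M)=38416/9801
char-poly roots: 196 and 196/9801
κ = σ_max/σ_min = 14/(14/99) = 99.0000
perturbation bound = 99.0000·1/914 = 0.1083


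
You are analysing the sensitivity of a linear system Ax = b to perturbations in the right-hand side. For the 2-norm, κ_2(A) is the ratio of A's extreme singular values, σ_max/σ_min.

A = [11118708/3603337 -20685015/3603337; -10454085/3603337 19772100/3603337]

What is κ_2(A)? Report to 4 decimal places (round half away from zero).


M = AᵀA = [276948348129/15438808009 -519250720320/15438808009; -519250720320/15438808009 973609731225/15438808009]. tr(M)=4327190586/53421481, det(M)=4100625/53421481
solving λ² − 4327190586/53421481·λ + 4100625/53421481 = 0 gives λ = 81, 50625/53421481
so κ_2 = √(81 / (50625/53421481)) = 292.3600

292.3600


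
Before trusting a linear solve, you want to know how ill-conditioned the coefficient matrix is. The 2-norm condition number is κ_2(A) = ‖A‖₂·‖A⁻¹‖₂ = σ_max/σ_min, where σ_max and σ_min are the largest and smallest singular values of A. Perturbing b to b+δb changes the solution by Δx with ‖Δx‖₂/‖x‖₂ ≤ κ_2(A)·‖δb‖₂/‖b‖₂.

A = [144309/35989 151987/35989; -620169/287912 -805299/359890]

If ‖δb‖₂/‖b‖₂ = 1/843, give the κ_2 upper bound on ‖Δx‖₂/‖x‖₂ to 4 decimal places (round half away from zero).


AᵀA = [5942613105/286828096 7799546139/358535120; 7799546139/358535120 10237063309/448168900]; tr = 371413009/8526400, det = 131769/8526400
λ_max, λ_min = (371413009/8526400 ± √137943129193627681/72699496960000)/2 = 1089/25, 121/341056
so κ_2 = √((1089/25) / (121/341056)) = 350.4000
κ_2(A)·‖δb‖/‖b‖ = 0.4157

0.4157


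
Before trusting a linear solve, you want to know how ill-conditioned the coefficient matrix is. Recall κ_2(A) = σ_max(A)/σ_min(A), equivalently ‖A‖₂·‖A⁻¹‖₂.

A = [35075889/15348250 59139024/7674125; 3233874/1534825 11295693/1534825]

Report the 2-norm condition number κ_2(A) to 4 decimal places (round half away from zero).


form AᵀA = [2706435307881/280105562500 2319141638898/70026390625; 2319141638898/70026390625 7951535277561/70026390625] with trace 55220122269/448168900 and determinant 151807041/448168900
λ_max, λ_min = (55220122269/448168900 ± √3048989762625000808761/200855362927210000)/2 = 12321/100, 12321/4481689
κ_2(A) = √(λ_max/λ_min) = √((12321/100) / (12321/4481689)) = 211.7000

211.7000


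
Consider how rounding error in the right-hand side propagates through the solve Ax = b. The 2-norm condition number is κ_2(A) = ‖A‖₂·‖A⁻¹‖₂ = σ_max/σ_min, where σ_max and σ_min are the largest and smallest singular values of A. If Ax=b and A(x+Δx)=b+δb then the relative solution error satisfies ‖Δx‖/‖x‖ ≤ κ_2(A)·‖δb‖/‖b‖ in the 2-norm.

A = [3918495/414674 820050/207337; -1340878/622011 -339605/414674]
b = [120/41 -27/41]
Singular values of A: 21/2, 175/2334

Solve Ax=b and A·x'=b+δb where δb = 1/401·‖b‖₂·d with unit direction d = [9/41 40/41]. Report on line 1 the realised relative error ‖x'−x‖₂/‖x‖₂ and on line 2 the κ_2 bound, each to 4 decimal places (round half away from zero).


largest singular value 21/2, smallest 175/2334
κ_2(A) = (21/2) / (175/2334) = 140.0400
perturbation bound = 140.0400·1/401 = 0.3492
solve Ax = b  →  x = [0.2637 0.1099]
2-norm of b is 3.0000; of x, 0.2857
δb = ε·‖b‖·d = [0.0016 0.0073]; solving A·Δx = δb gives ‖Δx‖ = 0.0998
relative error = 0.3492
tightness: 0.3492 against a bound of 0.3492; the bound is attained (ratio 1)

0.3492
0.3492


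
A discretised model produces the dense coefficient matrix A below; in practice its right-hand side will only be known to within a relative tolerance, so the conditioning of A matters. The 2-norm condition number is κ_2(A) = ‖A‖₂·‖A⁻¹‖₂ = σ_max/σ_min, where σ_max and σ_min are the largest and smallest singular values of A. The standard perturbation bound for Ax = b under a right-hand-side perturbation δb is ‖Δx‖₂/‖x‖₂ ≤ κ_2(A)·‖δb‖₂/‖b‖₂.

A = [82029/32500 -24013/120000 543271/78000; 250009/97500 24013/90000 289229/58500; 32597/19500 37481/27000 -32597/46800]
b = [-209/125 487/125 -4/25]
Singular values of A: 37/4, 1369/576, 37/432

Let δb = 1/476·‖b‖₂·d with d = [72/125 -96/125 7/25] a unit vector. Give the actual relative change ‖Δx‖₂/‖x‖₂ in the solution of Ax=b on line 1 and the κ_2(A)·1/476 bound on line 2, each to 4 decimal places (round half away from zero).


σ_max = 37/4, σ_min = 37/432
κ = σ_max/σ_min = (37/4)/(37/432) = 108.0000
bound on ‖Δx‖/‖x‖: κ·ε = 108.0000·1/476 = 0.2269
solve Ax = b  →  x = [26.2184 -37.1097 -10.8072]
‖b‖ = 4.2426, ‖x‖ = 46.7047
with δb = [0.0051 -0.0068 0.0025], A·Δx = δb → ‖Δx‖ = 0.1041
realised ‖Δx‖/‖x‖ = 0.0022
so the bound overstates the realised error by a factor of ≈ 101.8278 (computed from the unrounded values)

0.0022
0.2269


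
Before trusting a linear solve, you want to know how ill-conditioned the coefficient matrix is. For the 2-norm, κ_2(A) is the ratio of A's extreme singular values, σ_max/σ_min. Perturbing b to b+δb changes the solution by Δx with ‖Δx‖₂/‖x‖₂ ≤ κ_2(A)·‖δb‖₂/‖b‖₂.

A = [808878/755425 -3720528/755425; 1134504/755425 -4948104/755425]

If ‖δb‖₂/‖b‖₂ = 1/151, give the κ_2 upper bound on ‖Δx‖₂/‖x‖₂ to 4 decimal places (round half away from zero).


AᵀA = [77655317796/22826677225 -68984776224/4565335445; -68984776224/4565335445 1533042471744/22826677225]; tr = 191635668/2715845, det = 49787136/339480625
λ_max, λ_min = (191635668/2715845 ± √917997559929659664/184395351600625)/2 = 1764/25, 28224/13579225
σ_max=√(1764/25)=(42/5), σ_min=√(28224/13579225)=(168/3685) → κ = 184.2500
κ_2(A)·‖δb‖/‖b‖ = 1.2202

1.2202


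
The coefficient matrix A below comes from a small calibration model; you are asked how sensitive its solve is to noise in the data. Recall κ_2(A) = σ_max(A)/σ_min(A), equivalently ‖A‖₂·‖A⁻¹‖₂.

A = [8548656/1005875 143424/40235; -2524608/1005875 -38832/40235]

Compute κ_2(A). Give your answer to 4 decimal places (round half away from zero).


AᵀA = [9778851072/124527325 814841856/24905465; 814841856/24905465 67933440/4981093]; tr = 882860544/9579025, det = 5308416/9579025
eigenvalues of AᵀA: λ = (tr ± √(tr²−4·det))/2 = 2304/25, 2304/383161
σ_max=√(2304/25)=(48/5), σ_min=√(2304/383161)=(48/619) → κ = 123.8000

123.8000


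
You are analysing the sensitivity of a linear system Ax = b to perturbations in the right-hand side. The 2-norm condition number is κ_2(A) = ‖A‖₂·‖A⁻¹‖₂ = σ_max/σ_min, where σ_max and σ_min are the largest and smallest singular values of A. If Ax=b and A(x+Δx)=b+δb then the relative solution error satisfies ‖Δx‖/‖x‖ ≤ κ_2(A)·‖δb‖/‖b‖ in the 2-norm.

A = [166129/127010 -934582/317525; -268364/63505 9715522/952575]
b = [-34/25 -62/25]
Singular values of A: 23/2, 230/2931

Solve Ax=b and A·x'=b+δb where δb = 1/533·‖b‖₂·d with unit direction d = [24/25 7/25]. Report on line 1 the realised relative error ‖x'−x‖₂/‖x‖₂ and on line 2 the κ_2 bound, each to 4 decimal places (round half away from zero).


0.0027
0.2750

σ_max = 23/2, σ_min = 230/2931
condition number: (23/2) ÷ (230/2931) = 146.5500
bound on ‖Δx‖/‖x‖: κ·ε = 146.5500·1/533 = 0.2750
solve Ax = b  →  x = [-23.4595 -9.9632]
‖b‖₂ = 2.8284 and ‖x‖₂ = 25.4875
re-solving with b+δb shifts x by Δx of norm 0.0676
relative error = 0.0027
realised/bound (from unrounded values) ≈ 0.0096


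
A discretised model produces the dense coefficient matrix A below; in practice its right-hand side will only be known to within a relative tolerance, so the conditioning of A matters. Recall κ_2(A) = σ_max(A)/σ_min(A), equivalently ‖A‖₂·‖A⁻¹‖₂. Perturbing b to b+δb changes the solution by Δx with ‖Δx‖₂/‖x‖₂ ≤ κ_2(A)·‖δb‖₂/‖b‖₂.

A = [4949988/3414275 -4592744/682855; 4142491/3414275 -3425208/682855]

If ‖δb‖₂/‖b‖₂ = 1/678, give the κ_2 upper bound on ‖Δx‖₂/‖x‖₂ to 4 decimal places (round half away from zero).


0.1228

M = AᵀA = [1666504515409/466290951025 -1476916840008/93258190205; -1476916840008/93258190205 1313013891712/18651638041]. tr(M)=20518650689/277389025, det(M)=218803264/277389025
char-poly roots: 1849/25 and 118336/11095561
so κ_2 = √((1849/25) / (118336/11095561)) = 83.2750
bound on ‖Δx‖/‖x‖: κ·ε = 83.2750·1/678 = 0.1228


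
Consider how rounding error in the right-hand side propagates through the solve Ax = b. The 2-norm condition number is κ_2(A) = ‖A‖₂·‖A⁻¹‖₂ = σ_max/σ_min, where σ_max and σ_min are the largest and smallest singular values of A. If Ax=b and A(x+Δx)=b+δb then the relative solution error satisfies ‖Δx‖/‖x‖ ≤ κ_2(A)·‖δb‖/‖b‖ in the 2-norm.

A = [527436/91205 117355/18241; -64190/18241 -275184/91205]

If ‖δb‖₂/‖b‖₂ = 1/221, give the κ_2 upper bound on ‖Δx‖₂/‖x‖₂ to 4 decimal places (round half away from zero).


AᵀA = [1319022964/28783225 55059732/1151329; 55059732/1151329 1453394929/28783225]; tr = 3296573/34225, det = 23059204/855625
λ_max, λ_min = (3296573/34225 ± √429644853729/46854025)/2 = 2401/25, 9604/34225
so κ_2 = √((2401/25) / (9604/34225)) = 18.5000
perturbation bound = 18.5000·1/221 = 0.0837

0.0837


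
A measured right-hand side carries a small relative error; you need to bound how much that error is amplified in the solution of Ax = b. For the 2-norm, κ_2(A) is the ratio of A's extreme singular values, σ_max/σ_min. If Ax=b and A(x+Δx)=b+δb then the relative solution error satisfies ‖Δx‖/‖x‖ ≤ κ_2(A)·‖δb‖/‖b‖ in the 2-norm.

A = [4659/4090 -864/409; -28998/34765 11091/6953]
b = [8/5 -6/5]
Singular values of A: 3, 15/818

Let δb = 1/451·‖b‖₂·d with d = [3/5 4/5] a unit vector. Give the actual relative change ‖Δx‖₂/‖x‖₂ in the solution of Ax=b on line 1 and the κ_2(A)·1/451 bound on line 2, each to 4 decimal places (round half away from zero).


from the listed singular values, σ₁ = 3, σ_n = 15/818
κ_2(A) = 3 / (15/818) = 163.6000
perturbation bound = 163.6000·1/451 = 0.3627
solve Ax = b  →  x = [0.3137 -0.5882]
‖b‖ = 2.0000, ‖x‖ = 0.6667
with δb = [0.0027 0.0035], A·Δx = δb → ‖Δx‖ = 0.2418
realised ‖Δx‖/‖x‖ = 0.3627
so the bound is sharp here: realised error equals the bound

0.3627
0.3627


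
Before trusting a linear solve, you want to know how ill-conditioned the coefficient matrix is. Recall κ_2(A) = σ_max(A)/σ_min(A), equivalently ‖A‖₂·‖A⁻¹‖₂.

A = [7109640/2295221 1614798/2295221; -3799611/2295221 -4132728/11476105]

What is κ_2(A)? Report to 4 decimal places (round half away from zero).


M = AᵀA = [224858216889/18228510169 252961664472/91142550845; 252961664472/91142550845 284666973156/455712754225]. tr(M)=3513457701/271096225, det(M)=26244/10843849
solving λ² − 3513457701/271096225·λ + 26244/10843849 = 0 gives λ = 324/25, 2025/10843849
κ = σ_max/σ_min = (18/5)/(45/3293) = 263.4400

263.4400


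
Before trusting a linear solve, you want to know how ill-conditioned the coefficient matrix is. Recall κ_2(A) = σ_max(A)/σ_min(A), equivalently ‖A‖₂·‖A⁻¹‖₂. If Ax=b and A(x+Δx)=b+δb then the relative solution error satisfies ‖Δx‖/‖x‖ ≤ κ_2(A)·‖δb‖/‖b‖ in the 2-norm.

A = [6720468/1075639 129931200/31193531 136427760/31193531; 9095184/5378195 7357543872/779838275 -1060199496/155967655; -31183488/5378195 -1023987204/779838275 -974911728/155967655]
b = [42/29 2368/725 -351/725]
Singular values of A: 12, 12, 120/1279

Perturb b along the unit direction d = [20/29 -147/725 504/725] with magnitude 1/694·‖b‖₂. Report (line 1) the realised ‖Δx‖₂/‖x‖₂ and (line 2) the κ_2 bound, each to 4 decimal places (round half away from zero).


σ_max = 12, σ_min = 120/1279
κ = σ_max/σ_min = 12/(120/1279) = 127.9000
perturbation bound = 127.9000·1/694 = 0.1843
solve Ax = b  →  x = [0.1207 0.2603 -0.0892]
2-norm of b is 3.6056; of x, 0.3005
Δx = A⁻¹·δb where δb = 1/694·3.6056·d; ‖Δx‖ = 0.0554
relative error = 0.1843
so the bound is sharp here: realised error equals the bound

0.1843
0.1843


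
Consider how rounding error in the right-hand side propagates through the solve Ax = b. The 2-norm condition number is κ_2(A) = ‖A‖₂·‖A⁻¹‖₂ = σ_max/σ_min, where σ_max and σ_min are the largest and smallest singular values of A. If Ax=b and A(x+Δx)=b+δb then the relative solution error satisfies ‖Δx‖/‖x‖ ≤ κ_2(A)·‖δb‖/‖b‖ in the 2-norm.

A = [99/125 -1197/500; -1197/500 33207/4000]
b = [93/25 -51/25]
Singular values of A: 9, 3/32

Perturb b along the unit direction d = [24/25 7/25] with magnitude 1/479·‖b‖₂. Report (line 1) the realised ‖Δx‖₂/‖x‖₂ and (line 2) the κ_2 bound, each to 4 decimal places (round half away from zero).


0.0030
0.2004

largest singular value 9, smallest 3/32
κ = σ_max/σ_min = 9/(3/32) = 96.0000
κ_2(A)·‖δb‖/‖b‖ = 0.2004
solve Ax = b  →  x = [30.8133 8.6400]
2-norm of b is 4.2426; of x, 32.0017
with δb = [0.0085 0.0025], A·Δx = δb → ‖Δx‖ = 0.0945
dividing the unrounded norms, ‖Δx‖/‖x‖ = 0.0030
so the bound overstates the realised error by a factor of ≈ 67.8859 (computed from the unrounded values)


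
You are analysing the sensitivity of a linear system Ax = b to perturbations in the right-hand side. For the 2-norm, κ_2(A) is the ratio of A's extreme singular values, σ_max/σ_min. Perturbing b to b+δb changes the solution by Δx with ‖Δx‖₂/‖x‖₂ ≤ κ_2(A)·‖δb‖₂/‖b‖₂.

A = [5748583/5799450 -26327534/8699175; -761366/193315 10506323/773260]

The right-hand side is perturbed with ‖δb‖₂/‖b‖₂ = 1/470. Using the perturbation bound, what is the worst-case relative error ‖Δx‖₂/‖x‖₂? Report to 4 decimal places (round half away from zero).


0.2889

form AᵀA = [330015808369/20008102500 -1696050887237/30012153750; -1696050887237/30012153750 139568971611841/720291690000] with trace 242319265141/1152466704 and determinant 11051265625/4609866816
λ_max, λ_min = (242319265141/1152466704 ± √58705890042804385499881/1328179503828623616)/2 = 841/4, 13140625/1152466704
so κ_2 = √((841/4) / (13140625/1152466704)) = 135.7920
perturbation bound = 135.7920·1/470 = 0.2889


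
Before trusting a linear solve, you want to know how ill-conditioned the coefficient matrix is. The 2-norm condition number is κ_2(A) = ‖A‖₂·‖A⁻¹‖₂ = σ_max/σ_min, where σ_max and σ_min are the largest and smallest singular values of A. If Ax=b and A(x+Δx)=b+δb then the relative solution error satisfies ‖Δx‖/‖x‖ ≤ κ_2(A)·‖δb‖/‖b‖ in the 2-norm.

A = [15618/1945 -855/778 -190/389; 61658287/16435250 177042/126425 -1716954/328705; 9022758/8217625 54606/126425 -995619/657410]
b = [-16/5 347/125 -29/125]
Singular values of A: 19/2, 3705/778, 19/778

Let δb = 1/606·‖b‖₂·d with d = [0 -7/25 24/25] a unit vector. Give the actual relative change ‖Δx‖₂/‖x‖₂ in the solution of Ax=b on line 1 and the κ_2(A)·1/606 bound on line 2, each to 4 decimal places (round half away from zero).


from the listed singular values, σ₁ = 19/2, σ_n = 19/778
condition number: (19/2) ÷ (19/778) = 389.0000
bound on ‖Δx‖/‖x‖: κ·ε = 389.0000·1/606 = 0.6419
solve Ax = b  →  x = [-6.4527 -37.4745 -15.2127]
‖b‖ = 4.2426, ‖x‖ = 40.9561
Δx = A⁻¹·δb where δb = 1/606·4.2426·d; ‖Δx‖ = 0.2867
relative error = 0.0070
tightness: 0.0070 against a bound of 0.6419 (unrounded ratio ≈ 0.0109)

0.0070
0.6419


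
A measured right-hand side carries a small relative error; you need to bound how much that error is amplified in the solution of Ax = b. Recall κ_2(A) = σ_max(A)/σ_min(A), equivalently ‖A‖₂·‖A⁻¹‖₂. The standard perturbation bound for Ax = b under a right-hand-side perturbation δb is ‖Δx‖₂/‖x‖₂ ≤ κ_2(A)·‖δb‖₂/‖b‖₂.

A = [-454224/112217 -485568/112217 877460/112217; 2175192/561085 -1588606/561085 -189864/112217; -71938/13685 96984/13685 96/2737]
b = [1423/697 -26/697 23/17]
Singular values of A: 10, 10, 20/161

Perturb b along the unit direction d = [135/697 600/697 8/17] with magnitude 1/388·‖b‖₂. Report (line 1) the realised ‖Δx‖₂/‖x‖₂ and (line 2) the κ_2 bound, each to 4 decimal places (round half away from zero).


from the listed singular values, σ₁ = 10, σ_n = 20/161
condition number: 10 ÷ (20/161) = 80.5000
κ_2(A)·‖δb‖/‖b‖ = 0.2075
solve Ax = b  →  x = [4.9960 3.8720 4.9900]
‖b‖₂ = 2.4495 and ‖x‖₂ = 8.0531
δb = ε·‖b‖·d = [0.0012 0.0054 0.0030]; solving A·Δx = δb gives ‖Δx‖ = 0.0508
dividing the unrounded norms, ‖Δx‖/‖x‖ = 0.0063
realised/bound (from unrounded values) ≈ 0.0304

0.0063
0.2075


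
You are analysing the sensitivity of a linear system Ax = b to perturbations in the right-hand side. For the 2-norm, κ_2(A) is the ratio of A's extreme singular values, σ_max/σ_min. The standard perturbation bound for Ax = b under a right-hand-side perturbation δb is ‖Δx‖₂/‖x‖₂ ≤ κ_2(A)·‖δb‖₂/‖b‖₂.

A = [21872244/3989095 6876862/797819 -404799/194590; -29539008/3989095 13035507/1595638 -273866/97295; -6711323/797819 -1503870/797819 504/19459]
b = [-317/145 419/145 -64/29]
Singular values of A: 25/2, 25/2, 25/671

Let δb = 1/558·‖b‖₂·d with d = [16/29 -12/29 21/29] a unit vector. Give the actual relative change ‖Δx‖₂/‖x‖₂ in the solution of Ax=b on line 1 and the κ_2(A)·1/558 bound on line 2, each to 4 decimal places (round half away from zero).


largest singular value 25/2, smallest 25/671
κ_2(A) = (25/2) / (25/671) = 335.5000
bound on ‖Δx‖/‖x‖: κ·ε = 335.5000·1/558 = 0.6013
solve Ax = b  →  x = [6.5038 -29.2702 -103.0880]
2-norm of b is 4.2426; of x, 107.3601
Δx = A⁻¹·δb where δb = 1/558·4.2426·d; ‖Δx‖ = 0.2041
dividing the unrounded norms, ‖Δx‖/‖x‖ = 0.0019
so the bound overstates the realised error by a factor of ≈ 316.3126 (computed from the unrounded values)

0.0019
0.6013


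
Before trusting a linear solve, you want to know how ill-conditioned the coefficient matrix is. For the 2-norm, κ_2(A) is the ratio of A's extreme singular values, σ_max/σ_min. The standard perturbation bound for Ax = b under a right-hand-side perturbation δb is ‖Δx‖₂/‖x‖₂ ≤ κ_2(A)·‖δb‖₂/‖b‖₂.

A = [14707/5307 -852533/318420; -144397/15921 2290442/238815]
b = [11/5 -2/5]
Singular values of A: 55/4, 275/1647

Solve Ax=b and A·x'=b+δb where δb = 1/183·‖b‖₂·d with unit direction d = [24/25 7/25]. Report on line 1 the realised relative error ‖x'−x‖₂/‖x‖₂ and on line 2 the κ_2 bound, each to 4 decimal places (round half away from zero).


0.0061
0.4500

σ_max = 55/4, σ_min = 275/1647
κ_2(A) = (55/4) / (275/1647) = 82.3500
worst-case relative error ≤ 82.3500 × 1/183 = 0.4500
solve Ax = b  →  x = [8.7240 8.2082]
‖b‖ = 2.2361, ‖x‖ = 11.9784
with δb = [0.0117 0.0034], A·Δx = δb → ‖Δx‖ = 0.0732
realised ‖Δx‖/‖x‖ = 0.0061
realised/bound (from unrounded values) ≈ 0.0136


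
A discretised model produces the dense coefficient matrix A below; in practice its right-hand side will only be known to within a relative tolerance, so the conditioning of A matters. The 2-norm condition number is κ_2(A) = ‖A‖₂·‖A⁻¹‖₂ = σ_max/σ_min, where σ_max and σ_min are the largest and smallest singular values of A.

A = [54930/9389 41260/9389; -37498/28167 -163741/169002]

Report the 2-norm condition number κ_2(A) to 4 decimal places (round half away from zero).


M = AᵀA = [16990984/471969 38229089/1415907; 38229089/1415907 344071801/16990884]. tr(M)=955747225/16990884, det(M)=15625/471969
eigenvalues of AᵀA: λ = (tr ± √(tr²−4·det))/2 = 225/4, 2500/4247721
κ = σ_max/σ_min = (15/2)/(50/2061) = 309.1500

309.1500


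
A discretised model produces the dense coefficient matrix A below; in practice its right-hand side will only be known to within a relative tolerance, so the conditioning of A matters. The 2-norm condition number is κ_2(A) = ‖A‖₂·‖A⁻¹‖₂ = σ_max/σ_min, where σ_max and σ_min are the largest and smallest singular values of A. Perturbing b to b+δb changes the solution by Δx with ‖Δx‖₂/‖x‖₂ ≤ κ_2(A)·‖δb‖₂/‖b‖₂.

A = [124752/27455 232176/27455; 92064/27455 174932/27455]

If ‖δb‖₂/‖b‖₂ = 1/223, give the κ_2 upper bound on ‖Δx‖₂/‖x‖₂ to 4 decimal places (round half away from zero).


AᵀA = [961553664/30151081 1802774400/30151081; 1802774400/30151081 3380275984/30151081]; tr = 15023632/104329, det = 36864/104329
λ_max, λ_min = (15023632/104329 ± √225694134534400/10884540241)/2 = 144, 256/104329
κ_2(A) = √(λ_max/λ_min) = √(144 / (256/104329)) = 242.2500
bound on ‖Δx‖/‖x‖: κ·ε = 242.2500·1/223 = 1.0863

1.0863


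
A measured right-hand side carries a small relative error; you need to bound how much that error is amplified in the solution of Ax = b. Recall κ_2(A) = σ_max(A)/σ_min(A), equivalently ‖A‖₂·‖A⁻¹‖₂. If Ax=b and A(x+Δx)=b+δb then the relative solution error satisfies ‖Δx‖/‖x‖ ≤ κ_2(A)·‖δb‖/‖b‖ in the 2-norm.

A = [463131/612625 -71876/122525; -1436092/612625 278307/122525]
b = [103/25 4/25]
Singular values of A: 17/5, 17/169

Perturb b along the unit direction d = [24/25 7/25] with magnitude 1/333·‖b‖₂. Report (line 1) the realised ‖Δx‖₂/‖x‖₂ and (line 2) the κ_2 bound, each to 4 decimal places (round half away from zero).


from the listed singular values, σ₁ = 17/5, σ_n = 17/169
κ = σ_max/σ_min = (17/5)/(17/169) = 33.8000
bound on ‖Δx‖/‖x‖: κ·ε = 33.8000·1/333 = 0.1015
solve Ax = b  →  x = [27.6369 28.5923]
2-norm of b is 4.1231; of x, 39.7658
δb = ε·‖b‖·d = [0.0119 0.0035]; solving A·Δx = δb gives ‖Δx‖ = 0.1231
dividing the unrounded norms, ‖Δx‖/‖x‖ = 0.0031
so the bound overstates the realised error by a factor of ≈ 32.7917 (computed from the unrounded values)

0.0031
0.1015


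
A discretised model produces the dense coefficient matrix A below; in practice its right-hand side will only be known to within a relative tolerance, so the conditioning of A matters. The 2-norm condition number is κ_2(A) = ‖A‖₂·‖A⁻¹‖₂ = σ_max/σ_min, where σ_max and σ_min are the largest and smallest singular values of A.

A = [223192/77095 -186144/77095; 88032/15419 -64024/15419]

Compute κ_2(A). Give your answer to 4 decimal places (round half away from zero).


36.2800

M = AᵀA = [842752576/20566225 -631314432/20566225; -631314432/20566225 474485824/20566225]. tr(M)=52689536/822649, det(M)=2560000/822649
λ_max, λ_min = (52689536/822649 ± √2767763278135296/676751377201)/2 = 64, 40000/822649
so κ_2 = √(64 / (40000/822649)) = 36.2800


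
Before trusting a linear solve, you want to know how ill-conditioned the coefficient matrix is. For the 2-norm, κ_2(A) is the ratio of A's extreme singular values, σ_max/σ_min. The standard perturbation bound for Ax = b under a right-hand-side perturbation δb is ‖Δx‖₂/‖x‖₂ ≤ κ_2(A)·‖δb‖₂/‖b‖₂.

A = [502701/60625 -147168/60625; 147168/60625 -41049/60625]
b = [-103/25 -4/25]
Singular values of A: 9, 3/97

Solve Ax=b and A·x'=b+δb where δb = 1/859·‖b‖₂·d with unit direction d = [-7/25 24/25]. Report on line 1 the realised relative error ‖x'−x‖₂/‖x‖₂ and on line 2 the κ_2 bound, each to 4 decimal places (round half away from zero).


0.0048
0.3388

from the listed singular values, σ₁ = 9, σ_n = 3/97
κ_2(A) = 9 / (3/97) = 291.0000
worst-case relative error ≤ 291.0000 × 1/859 = 0.3388
solve Ax = b  →  x = [8.6267 31.1644]
‖b‖ = 4.1231, ‖x‖ = 32.3364
δb = ε·‖b‖·d = [-0.0013 0.0046]; solving A·Δx = δb gives ‖Δx‖ = 0.1552
realised ‖Δx‖/‖x‖ = 0.0048
realised/bound (from unrounded values) ≈ 0.0142


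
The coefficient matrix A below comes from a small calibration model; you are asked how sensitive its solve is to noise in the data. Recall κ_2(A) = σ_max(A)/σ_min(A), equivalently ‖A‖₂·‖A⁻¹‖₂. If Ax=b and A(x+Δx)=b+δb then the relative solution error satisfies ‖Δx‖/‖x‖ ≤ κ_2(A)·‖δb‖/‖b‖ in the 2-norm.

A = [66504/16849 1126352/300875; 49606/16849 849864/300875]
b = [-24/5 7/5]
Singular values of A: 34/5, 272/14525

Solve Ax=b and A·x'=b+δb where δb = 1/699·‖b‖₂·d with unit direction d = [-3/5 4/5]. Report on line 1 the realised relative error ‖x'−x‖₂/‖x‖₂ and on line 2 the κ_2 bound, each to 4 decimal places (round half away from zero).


0.0018
0.5195

σ_max = 34/5, σ_min = 272/14525
κ_2(A) = (34/5) / (272/14525) = 363.1250
bound on ‖Δx‖/‖x‖: κ·ε = 363.1250·1/699 = 0.5195
solve Ax = b  →  x = [-147.6318 154.3737]
2-norm of b is 5.0000; of x, 213.6034
δb = ε·‖b‖·d = [-0.0043 0.0057]; solving A·Δx = δb gives ‖Δx‖ = 0.3820
relative error = 0.0018
so the bound overstates the realised error by a factor of ≈ 290.5006 (computed from the unrounded values)


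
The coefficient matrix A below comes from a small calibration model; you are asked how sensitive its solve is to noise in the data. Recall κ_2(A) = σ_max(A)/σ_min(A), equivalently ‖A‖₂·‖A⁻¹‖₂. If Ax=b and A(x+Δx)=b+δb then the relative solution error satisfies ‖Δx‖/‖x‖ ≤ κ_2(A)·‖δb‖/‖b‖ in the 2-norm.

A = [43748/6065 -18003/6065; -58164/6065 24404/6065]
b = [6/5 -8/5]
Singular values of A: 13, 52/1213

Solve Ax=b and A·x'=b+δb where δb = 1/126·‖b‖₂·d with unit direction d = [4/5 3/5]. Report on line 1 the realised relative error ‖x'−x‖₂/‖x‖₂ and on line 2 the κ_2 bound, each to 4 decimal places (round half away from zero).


σ_max = 13, σ_min = 52/1213
κ = σ_max/σ_min = 13/(52/1213) = 303.2500
perturbation bound = 303.2500·1/126 = 2.4067
solve Ax = b  →  x = [0.1420 -0.0592]
‖b‖₂ = 2.0000 and ‖x‖₂ = 0.1538
with δb = [0.0127 0.0095], A·Δx = δb → ‖Δx‖ = 0.3703
dividing the unrounded norms, ‖Δx‖/‖x‖ = 2.4067
so the bound is sharp here: realised error equals the bound

2.4067
2.4067


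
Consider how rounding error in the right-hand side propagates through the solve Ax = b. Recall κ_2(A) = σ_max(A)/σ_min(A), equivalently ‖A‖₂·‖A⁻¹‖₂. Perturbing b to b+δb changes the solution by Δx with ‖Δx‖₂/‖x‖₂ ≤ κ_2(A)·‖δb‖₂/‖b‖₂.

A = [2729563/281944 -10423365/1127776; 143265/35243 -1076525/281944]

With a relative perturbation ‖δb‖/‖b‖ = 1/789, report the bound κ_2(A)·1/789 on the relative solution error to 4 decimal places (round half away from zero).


0.4398

AᵀA = [51858610801/470369344 -197553483855/1881477376; -197553483855/1881477376 752597841025/7525909504]; tr = 1582335613841/7525909504, det = 11051265625/30103638016
λ_max, λ_min = (1582335613841/7525909504 ± √2503702824004575854773281/56639313862397526016)/2 = 841/4, 13140625/7525909504
σ_max=√(841/4)=(29/2), σ_min=√(13140625/7525909504)=(3625/86752) → κ = 347.0080
κ_2(A)·‖δb‖/‖b‖ = 0.4398


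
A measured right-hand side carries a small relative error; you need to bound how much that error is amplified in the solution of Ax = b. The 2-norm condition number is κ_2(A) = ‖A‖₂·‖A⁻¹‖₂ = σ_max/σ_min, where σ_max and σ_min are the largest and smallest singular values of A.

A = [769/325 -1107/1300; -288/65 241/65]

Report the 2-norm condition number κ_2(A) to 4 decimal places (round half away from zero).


M = AᵀA = [15769/625 -46107/2500; -46107/2500 144721/10000]. tr(M)=15881/400, det(M)=25
eigenvalues of AᵀA: λ = (tr ± √(tr²−4·det))/2 = 625/16, 16/25
so κ_2 = √((625/16) / (16/25)) = 7.8125

7.8125


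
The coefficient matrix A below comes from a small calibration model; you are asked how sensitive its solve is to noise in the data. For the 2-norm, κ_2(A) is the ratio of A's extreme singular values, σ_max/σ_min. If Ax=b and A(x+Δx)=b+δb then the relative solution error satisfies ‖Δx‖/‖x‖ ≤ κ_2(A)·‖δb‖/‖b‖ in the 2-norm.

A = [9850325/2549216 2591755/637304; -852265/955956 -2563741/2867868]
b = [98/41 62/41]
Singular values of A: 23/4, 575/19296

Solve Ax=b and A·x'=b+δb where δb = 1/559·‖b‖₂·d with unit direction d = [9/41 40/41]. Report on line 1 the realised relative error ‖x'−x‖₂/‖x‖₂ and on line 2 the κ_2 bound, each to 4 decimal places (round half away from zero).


from the listed singular values, σ₁ = 23/4, σ_n = 575/19296
condition number: (23/4) ÷ (575/19296) = 192.9600
worst-case relative error ≤ 192.9600 × 1/559 = 0.3452
solve Ax = b  →  x = [-48.3617 46.5391]
‖b‖₂ = 2.8284 and ‖x‖₂ = 67.1174
Δx = A⁻¹·δb where δb = 1/559·2.8284·d; ‖Δx‖ = 0.1698
realised ‖Δx‖/‖x‖ = 0.0025
tightness: 0.0025 against a bound of 0.3452 (unrounded ratio ≈ 0.0073)

0.0025
0.3452


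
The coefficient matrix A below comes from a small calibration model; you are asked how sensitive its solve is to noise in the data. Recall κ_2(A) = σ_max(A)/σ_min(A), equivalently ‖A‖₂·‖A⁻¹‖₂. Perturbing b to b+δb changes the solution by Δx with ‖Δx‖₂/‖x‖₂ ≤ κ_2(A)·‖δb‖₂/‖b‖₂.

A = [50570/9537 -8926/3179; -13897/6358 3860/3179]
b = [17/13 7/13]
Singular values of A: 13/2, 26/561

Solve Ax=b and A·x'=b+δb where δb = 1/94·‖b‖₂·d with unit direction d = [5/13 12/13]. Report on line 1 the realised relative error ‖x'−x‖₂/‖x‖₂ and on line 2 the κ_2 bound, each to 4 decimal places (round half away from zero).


σ_max = 13/2, σ_min = 26/561
κ_2(A) = (13/2) / (26/561) = 140.2500
perturbation bound = 140.2500·1/94 = 1.4920
solve Ax = b  →  x = [10.2896 18.9661]
‖b‖₂ = 1.4142 and ‖x‖₂ = 21.5775
δb = ε·‖b‖·d = [0.0058 0.0139]; solving A·Δx = δb gives ‖Δx‖ = 0.3246
relative error = 0.0150
so the bound overstates the realised error by a factor of ≈ 99.1742 (computed from the unrounded values)

0.0150
1.4920


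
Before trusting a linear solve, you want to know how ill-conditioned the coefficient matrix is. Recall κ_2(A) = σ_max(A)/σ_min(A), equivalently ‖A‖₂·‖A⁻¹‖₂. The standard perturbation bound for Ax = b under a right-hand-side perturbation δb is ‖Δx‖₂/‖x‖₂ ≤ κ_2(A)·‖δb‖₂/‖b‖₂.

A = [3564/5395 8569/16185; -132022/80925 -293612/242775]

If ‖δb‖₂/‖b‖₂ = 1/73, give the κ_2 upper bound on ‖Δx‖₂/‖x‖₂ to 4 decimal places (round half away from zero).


AᵀA = [120046036/38750625 270027956/116251875; 270027956/116251875 607865401/348755625]; tr = 67531189/13950225, det = 58564/13950225
λ_max, λ_min = (67531189/13950225 ± √4557193563846121/194608777550625)/2 = 121/25, 484/558009
κ = σ_max/σ_min = (11/5)/(22/747) = 74.7000
worst-case relative error ≤ 74.7000 × 1/73 = 1.0233

1.0233


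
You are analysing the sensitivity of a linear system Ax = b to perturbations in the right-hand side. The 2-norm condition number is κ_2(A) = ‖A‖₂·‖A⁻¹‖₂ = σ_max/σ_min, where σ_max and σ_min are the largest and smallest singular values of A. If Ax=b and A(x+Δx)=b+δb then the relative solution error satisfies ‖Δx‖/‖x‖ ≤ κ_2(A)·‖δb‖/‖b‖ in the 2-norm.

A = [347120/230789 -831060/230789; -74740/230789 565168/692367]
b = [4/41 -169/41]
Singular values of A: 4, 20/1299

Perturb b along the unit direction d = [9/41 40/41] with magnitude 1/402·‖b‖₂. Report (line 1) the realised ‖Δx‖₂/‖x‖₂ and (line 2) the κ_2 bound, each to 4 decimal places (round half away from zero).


σ_max = 4, σ_min = 20/1299
κ_2(A) = 4 / (20/1299) = 259.8000
perturbation bound = 259.8000·1/402 = 0.6463
solve Ax = b  →  x = [-239.7192 -100.1538]
2-norm of b is 4.1231; of x, 259.8001
Δx = A⁻¹·δb where δb = 1/402·4.1231·d; ‖Δx‖ = 0.6662
realised ‖Δx‖/‖x‖ = 0.0026
tightness: 0.0026 against a bound of 0.6463 (unrounded ratio ≈ 0.0040)

0.0026
0.6463


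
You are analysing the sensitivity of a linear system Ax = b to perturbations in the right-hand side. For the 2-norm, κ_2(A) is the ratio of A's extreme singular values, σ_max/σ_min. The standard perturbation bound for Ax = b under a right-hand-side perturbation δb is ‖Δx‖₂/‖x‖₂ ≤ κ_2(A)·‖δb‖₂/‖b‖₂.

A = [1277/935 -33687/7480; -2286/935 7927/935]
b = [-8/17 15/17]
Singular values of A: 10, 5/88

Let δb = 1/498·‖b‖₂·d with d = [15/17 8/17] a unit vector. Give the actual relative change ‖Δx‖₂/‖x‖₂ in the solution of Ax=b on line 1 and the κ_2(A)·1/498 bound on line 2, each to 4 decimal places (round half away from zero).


0.3534
0.3534

from the listed singular values, σ₁ = 10, σ_n = 5/88
κ_2(A) = 10 / (5/88) = 176.0000
bound on ‖Δx‖/‖x‖: κ·ε = 176.0000·1/498 = 0.3534
solve Ax = b  →  x = [-0.0280 0.0960]
2-norm of b is 1.0000; of x, 0.1000
δb = ε·‖b‖·d = [0.0018 0.0009]; solving A·Δx = δb gives ‖Δx‖ = 0.0353
relative error = 0.3534
realised/bound = 1 exactly: the bound is attained for this b and d


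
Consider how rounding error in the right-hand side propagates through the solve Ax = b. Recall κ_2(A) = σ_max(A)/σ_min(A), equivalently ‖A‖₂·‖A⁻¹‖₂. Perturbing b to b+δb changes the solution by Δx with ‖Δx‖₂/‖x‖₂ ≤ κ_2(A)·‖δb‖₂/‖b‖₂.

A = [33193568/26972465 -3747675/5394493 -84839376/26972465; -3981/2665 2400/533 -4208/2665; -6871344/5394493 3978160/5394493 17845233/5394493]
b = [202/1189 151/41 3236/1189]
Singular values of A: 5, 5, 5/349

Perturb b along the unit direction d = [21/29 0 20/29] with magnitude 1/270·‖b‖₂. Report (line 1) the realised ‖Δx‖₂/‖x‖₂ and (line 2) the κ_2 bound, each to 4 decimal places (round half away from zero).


0.0085
1.2926

from the listed singular values, σ₁ = 5, σ_n = 5/349
κ = σ_max/σ_min = 5/(5/349) = 349.0000
perturbation bound = 349.0000·1/270 = 1.2926
solve Ax = b  →  x = [123.3557 54.4308 36.1871]
2-norm of b is 4.5826; of x, 139.6024
with δb = [0.0123 0.0000 0.0117], A·Δx = δb → ‖Δx‖ = 1.1847
relative error = 0.0085
so the bound overstates the realised error by a factor of ≈ 152.3187 (computed from the unrounded values)
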